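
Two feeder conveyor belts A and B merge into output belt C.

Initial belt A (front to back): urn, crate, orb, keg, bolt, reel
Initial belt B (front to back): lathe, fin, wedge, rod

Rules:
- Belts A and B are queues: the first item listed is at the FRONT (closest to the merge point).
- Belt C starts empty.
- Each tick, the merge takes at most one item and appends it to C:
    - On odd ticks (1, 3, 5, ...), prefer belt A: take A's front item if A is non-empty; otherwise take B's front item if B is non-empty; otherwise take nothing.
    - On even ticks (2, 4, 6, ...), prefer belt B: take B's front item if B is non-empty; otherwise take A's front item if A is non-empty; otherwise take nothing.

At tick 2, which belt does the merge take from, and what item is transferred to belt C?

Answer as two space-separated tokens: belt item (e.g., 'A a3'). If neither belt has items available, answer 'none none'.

Tick 1: prefer A, take urn from A; A=[crate,orb,keg,bolt,reel] B=[lathe,fin,wedge,rod] C=[urn]
Tick 2: prefer B, take lathe from B; A=[crate,orb,keg,bolt,reel] B=[fin,wedge,rod] C=[urn,lathe]

Answer: B lathe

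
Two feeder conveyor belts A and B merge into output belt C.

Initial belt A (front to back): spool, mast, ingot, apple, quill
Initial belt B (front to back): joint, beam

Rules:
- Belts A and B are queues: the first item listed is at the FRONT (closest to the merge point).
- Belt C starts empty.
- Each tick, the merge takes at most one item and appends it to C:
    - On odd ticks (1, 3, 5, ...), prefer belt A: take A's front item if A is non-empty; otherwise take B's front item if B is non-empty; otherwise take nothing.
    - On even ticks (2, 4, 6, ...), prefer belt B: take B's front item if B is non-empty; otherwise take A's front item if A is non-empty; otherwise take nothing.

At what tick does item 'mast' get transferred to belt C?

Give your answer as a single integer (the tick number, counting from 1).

Answer: 3

Derivation:
Tick 1: prefer A, take spool from A; A=[mast,ingot,apple,quill] B=[joint,beam] C=[spool]
Tick 2: prefer B, take joint from B; A=[mast,ingot,apple,quill] B=[beam] C=[spool,joint]
Tick 3: prefer A, take mast from A; A=[ingot,apple,quill] B=[beam] C=[spool,joint,mast]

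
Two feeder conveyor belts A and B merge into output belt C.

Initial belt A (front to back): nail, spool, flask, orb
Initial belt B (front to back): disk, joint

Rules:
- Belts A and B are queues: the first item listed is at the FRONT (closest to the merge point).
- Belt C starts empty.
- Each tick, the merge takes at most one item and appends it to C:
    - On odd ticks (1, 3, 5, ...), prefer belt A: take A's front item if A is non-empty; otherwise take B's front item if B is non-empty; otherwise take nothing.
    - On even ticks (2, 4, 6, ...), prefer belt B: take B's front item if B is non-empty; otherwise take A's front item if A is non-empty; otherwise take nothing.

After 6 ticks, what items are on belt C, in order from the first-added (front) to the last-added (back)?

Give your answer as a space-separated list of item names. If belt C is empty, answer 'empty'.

Answer: nail disk spool joint flask orb

Derivation:
Tick 1: prefer A, take nail from A; A=[spool,flask,orb] B=[disk,joint] C=[nail]
Tick 2: prefer B, take disk from B; A=[spool,flask,orb] B=[joint] C=[nail,disk]
Tick 3: prefer A, take spool from A; A=[flask,orb] B=[joint] C=[nail,disk,spool]
Tick 4: prefer B, take joint from B; A=[flask,orb] B=[-] C=[nail,disk,spool,joint]
Tick 5: prefer A, take flask from A; A=[orb] B=[-] C=[nail,disk,spool,joint,flask]
Tick 6: prefer B, take orb from A; A=[-] B=[-] C=[nail,disk,spool,joint,flask,orb]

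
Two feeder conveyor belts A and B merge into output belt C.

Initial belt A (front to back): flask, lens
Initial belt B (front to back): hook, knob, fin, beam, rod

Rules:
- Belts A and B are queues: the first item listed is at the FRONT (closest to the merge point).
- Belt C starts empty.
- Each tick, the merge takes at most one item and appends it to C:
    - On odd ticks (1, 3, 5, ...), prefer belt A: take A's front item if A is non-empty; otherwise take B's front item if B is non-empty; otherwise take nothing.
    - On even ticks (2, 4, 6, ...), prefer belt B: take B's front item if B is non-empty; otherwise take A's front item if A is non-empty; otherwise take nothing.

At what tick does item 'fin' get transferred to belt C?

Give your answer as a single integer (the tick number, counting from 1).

Tick 1: prefer A, take flask from A; A=[lens] B=[hook,knob,fin,beam,rod] C=[flask]
Tick 2: prefer B, take hook from B; A=[lens] B=[knob,fin,beam,rod] C=[flask,hook]
Tick 3: prefer A, take lens from A; A=[-] B=[knob,fin,beam,rod] C=[flask,hook,lens]
Tick 4: prefer B, take knob from B; A=[-] B=[fin,beam,rod] C=[flask,hook,lens,knob]
Tick 5: prefer A, take fin from B; A=[-] B=[beam,rod] C=[flask,hook,lens,knob,fin]

Answer: 5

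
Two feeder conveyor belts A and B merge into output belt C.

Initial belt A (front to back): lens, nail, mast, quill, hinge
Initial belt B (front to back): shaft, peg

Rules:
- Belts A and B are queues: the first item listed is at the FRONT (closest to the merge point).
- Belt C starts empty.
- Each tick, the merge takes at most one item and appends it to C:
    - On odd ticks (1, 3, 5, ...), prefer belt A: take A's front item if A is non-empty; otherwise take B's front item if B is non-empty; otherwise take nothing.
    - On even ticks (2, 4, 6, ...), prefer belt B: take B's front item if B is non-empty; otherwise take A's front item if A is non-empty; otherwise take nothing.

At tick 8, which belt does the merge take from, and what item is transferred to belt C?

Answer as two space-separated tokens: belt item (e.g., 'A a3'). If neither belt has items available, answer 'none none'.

Tick 1: prefer A, take lens from A; A=[nail,mast,quill,hinge] B=[shaft,peg] C=[lens]
Tick 2: prefer B, take shaft from B; A=[nail,mast,quill,hinge] B=[peg] C=[lens,shaft]
Tick 3: prefer A, take nail from A; A=[mast,quill,hinge] B=[peg] C=[lens,shaft,nail]
Tick 4: prefer B, take peg from B; A=[mast,quill,hinge] B=[-] C=[lens,shaft,nail,peg]
Tick 5: prefer A, take mast from A; A=[quill,hinge] B=[-] C=[lens,shaft,nail,peg,mast]
Tick 6: prefer B, take quill from A; A=[hinge] B=[-] C=[lens,shaft,nail,peg,mast,quill]
Tick 7: prefer A, take hinge from A; A=[-] B=[-] C=[lens,shaft,nail,peg,mast,quill,hinge]
Tick 8: prefer B, both empty, nothing taken; A=[-] B=[-] C=[lens,shaft,nail,peg,mast,quill,hinge]

Answer: none none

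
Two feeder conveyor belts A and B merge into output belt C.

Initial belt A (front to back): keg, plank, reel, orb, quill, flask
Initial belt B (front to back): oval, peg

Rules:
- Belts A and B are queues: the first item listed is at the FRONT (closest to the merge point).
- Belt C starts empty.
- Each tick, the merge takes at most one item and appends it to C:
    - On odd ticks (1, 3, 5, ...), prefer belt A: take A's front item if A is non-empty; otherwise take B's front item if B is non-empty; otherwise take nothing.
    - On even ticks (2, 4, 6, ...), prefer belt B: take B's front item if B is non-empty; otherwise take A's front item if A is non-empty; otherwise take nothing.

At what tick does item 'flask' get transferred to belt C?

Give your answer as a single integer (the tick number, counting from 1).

Answer: 8

Derivation:
Tick 1: prefer A, take keg from A; A=[plank,reel,orb,quill,flask] B=[oval,peg] C=[keg]
Tick 2: prefer B, take oval from B; A=[plank,reel,orb,quill,flask] B=[peg] C=[keg,oval]
Tick 3: prefer A, take plank from A; A=[reel,orb,quill,flask] B=[peg] C=[keg,oval,plank]
Tick 4: prefer B, take peg from B; A=[reel,orb,quill,flask] B=[-] C=[keg,oval,plank,peg]
Tick 5: prefer A, take reel from A; A=[orb,quill,flask] B=[-] C=[keg,oval,plank,peg,reel]
Tick 6: prefer B, take orb from A; A=[quill,flask] B=[-] C=[keg,oval,plank,peg,reel,orb]
Tick 7: prefer A, take quill from A; A=[flask] B=[-] C=[keg,oval,plank,peg,reel,orb,quill]
Tick 8: prefer B, take flask from A; A=[-] B=[-] C=[keg,oval,plank,peg,reel,orb,quill,flask]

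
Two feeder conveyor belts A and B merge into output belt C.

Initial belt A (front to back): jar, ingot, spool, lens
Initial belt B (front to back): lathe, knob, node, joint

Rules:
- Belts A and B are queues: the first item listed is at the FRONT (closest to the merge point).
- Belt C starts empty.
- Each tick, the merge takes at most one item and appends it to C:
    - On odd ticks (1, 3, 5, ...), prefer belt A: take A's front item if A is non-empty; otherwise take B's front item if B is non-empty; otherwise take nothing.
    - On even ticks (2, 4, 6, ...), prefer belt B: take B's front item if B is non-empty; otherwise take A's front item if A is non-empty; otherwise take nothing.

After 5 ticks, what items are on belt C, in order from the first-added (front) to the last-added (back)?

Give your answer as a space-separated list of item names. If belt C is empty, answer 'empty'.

Answer: jar lathe ingot knob spool

Derivation:
Tick 1: prefer A, take jar from A; A=[ingot,spool,lens] B=[lathe,knob,node,joint] C=[jar]
Tick 2: prefer B, take lathe from B; A=[ingot,spool,lens] B=[knob,node,joint] C=[jar,lathe]
Tick 3: prefer A, take ingot from A; A=[spool,lens] B=[knob,node,joint] C=[jar,lathe,ingot]
Tick 4: prefer B, take knob from B; A=[spool,lens] B=[node,joint] C=[jar,lathe,ingot,knob]
Tick 5: prefer A, take spool from A; A=[lens] B=[node,joint] C=[jar,lathe,ingot,knob,spool]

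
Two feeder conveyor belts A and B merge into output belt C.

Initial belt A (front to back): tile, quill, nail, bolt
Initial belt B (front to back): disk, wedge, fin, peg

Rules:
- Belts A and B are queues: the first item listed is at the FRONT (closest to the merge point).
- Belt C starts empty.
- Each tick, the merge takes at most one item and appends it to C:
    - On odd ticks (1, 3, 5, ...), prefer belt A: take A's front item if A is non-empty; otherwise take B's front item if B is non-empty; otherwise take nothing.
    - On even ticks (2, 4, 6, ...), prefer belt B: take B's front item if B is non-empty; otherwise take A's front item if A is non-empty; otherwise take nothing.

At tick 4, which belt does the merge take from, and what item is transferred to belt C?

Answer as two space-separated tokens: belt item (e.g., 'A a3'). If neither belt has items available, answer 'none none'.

Tick 1: prefer A, take tile from A; A=[quill,nail,bolt] B=[disk,wedge,fin,peg] C=[tile]
Tick 2: prefer B, take disk from B; A=[quill,nail,bolt] B=[wedge,fin,peg] C=[tile,disk]
Tick 3: prefer A, take quill from A; A=[nail,bolt] B=[wedge,fin,peg] C=[tile,disk,quill]
Tick 4: prefer B, take wedge from B; A=[nail,bolt] B=[fin,peg] C=[tile,disk,quill,wedge]

Answer: B wedge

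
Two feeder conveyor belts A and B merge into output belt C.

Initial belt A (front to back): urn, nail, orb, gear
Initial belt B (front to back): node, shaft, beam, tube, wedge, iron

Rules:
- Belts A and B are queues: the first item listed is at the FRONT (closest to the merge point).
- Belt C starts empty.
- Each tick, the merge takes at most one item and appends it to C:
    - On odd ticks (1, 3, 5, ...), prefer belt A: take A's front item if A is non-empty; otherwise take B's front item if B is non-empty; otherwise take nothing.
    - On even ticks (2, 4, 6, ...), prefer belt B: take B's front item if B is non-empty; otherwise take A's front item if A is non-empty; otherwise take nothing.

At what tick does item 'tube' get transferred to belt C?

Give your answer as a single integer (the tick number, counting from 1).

Answer: 8

Derivation:
Tick 1: prefer A, take urn from A; A=[nail,orb,gear] B=[node,shaft,beam,tube,wedge,iron] C=[urn]
Tick 2: prefer B, take node from B; A=[nail,orb,gear] B=[shaft,beam,tube,wedge,iron] C=[urn,node]
Tick 3: prefer A, take nail from A; A=[orb,gear] B=[shaft,beam,tube,wedge,iron] C=[urn,node,nail]
Tick 4: prefer B, take shaft from B; A=[orb,gear] B=[beam,tube,wedge,iron] C=[urn,node,nail,shaft]
Tick 5: prefer A, take orb from A; A=[gear] B=[beam,tube,wedge,iron] C=[urn,node,nail,shaft,orb]
Tick 6: prefer B, take beam from B; A=[gear] B=[tube,wedge,iron] C=[urn,node,nail,shaft,orb,beam]
Tick 7: prefer A, take gear from A; A=[-] B=[tube,wedge,iron] C=[urn,node,nail,shaft,orb,beam,gear]
Tick 8: prefer B, take tube from B; A=[-] B=[wedge,iron] C=[urn,node,nail,shaft,orb,beam,gear,tube]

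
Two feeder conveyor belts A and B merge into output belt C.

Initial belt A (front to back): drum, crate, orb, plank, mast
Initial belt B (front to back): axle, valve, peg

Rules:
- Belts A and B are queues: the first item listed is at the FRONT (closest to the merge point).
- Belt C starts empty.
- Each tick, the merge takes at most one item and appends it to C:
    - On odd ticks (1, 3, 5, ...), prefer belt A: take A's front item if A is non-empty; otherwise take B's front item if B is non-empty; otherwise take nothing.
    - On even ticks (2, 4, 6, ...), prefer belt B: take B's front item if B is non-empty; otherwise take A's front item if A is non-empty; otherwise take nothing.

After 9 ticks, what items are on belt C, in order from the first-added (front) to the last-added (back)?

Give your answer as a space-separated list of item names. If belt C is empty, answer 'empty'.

Tick 1: prefer A, take drum from A; A=[crate,orb,plank,mast] B=[axle,valve,peg] C=[drum]
Tick 2: prefer B, take axle from B; A=[crate,orb,plank,mast] B=[valve,peg] C=[drum,axle]
Tick 3: prefer A, take crate from A; A=[orb,plank,mast] B=[valve,peg] C=[drum,axle,crate]
Tick 4: prefer B, take valve from B; A=[orb,plank,mast] B=[peg] C=[drum,axle,crate,valve]
Tick 5: prefer A, take orb from A; A=[plank,mast] B=[peg] C=[drum,axle,crate,valve,orb]
Tick 6: prefer B, take peg from B; A=[plank,mast] B=[-] C=[drum,axle,crate,valve,orb,peg]
Tick 7: prefer A, take plank from A; A=[mast] B=[-] C=[drum,axle,crate,valve,orb,peg,plank]
Tick 8: prefer B, take mast from A; A=[-] B=[-] C=[drum,axle,crate,valve,orb,peg,plank,mast]
Tick 9: prefer A, both empty, nothing taken; A=[-] B=[-] C=[drum,axle,crate,valve,orb,peg,plank,mast]

Answer: drum axle crate valve orb peg plank mast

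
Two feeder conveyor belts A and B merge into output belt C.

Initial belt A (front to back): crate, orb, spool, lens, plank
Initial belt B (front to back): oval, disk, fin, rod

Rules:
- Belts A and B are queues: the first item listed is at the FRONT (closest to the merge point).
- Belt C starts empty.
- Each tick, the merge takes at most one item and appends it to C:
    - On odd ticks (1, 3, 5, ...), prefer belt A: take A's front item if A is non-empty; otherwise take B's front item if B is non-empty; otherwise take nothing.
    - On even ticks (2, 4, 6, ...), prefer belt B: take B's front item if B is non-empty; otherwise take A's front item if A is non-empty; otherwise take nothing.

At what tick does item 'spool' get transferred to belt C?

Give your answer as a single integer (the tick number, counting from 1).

Tick 1: prefer A, take crate from A; A=[orb,spool,lens,plank] B=[oval,disk,fin,rod] C=[crate]
Tick 2: prefer B, take oval from B; A=[orb,spool,lens,plank] B=[disk,fin,rod] C=[crate,oval]
Tick 3: prefer A, take orb from A; A=[spool,lens,plank] B=[disk,fin,rod] C=[crate,oval,orb]
Tick 4: prefer B, take disk from B; A=[spool,lens,plank] B=[fin,rod] C=[crate,oval,orb,disk]
Tick 5: prefer A, take spool from A; A=[lens,plank] B=[fin,rod] C=[crate,oval,orb,disk,spool]

Answer: 5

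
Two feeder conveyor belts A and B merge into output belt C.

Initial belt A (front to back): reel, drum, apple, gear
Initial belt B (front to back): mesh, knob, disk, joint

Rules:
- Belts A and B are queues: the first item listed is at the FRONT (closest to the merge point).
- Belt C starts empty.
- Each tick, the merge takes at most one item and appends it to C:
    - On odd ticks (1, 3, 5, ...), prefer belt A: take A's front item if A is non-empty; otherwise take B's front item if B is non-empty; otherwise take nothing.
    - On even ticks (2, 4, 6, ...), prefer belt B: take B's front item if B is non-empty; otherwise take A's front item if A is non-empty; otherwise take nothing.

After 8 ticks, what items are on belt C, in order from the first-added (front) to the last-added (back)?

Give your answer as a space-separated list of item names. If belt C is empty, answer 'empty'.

Tick 1: prefer A, take reel from A; A=[drum,apple,gear] B=[mesh,knob,disk,joint] C=[reel]
Tick 2: prefer B, take mesh from B; A=[drum,apple,gear] B=[knob,disk,joint] C=[reel,mesh]
Tick 3: prefer A, take drum from A; A=[apple,gear] B=[knob,disk,joint] C=[reel,mesh,drum]
Tick 4: prefer B, take knob from B; A=[apple,gear] B=[disk,joint] C=[reel,mesh,drum,knob]
Tick 5: prefer A, take apple from A; A=[gear] B=[disk,joint] C=[reel,mesh,drum,knob,apple]
Tick 6: prefer B, take disk from B; A=[gear] B=[joint] C=[reel,mesh,drum,knob,apple,disk]
Tick 7: prefer A, take gear from A; A=[-] B=[joint] C=[reel,mesh,drum,knob,apple,disk,gear]
Tick 8: prefer B, take joint from B; A=[-] B=[-] C=[reel,mesh,drum,knob,apple,disk,gear,joint]

Answer: reel mesh drum knob apple disk gear joint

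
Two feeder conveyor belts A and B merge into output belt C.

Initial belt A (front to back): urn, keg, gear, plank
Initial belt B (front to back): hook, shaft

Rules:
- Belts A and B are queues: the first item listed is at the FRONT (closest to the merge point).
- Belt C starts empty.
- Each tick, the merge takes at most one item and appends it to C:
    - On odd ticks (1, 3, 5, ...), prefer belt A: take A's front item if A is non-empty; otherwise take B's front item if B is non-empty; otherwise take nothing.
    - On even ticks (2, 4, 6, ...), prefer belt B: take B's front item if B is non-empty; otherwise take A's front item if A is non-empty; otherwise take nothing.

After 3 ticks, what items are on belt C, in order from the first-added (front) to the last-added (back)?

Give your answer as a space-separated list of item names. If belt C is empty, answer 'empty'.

Answer: urn hook keg

Derivation:
Tick 1: prefer A, take urn from A; A=[keg,gear,plank] B=[hook,shaft] C=[urn]
Tick 2: prefer B, take hook from B; A=[keg,gear,plank] B=[shaft] C=[urn,hook]
Tick 3: prefer A, take keg from A; A=[gear,plank] B=[shaft] C=[urn,hook,keg]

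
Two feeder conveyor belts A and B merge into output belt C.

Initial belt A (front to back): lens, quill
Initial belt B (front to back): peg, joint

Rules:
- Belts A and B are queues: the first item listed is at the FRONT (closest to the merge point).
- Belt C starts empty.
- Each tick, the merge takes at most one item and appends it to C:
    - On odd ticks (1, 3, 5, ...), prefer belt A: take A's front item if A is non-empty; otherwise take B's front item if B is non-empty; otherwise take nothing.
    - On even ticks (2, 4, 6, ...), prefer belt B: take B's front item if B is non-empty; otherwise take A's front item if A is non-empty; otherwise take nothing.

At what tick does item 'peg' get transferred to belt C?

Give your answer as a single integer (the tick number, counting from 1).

Tick 1: prefer A, take lens from A; A=[quill] B=[peg,joint] C=[lens]
Tick 2: prefer B, take peg from B; A=[quill] B=[joint] C=[lens,peg]

Answer: 2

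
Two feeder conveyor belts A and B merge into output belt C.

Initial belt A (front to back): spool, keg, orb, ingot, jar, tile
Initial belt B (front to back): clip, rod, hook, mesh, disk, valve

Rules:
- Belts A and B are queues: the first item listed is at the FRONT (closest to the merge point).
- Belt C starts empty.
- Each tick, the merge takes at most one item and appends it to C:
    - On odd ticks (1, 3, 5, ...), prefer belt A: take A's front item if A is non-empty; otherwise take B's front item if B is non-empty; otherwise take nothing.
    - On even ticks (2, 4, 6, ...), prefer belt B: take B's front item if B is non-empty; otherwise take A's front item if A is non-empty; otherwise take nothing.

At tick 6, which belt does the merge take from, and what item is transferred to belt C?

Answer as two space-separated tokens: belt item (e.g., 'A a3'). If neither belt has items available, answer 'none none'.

Tick 1: prefer A, take spool from A; A=[keg,orb,ingot,jar,tile] B=[clip,rod,hook,mesh,disk,valve] C=[spool]
Tick 2: prefer B, take clip from B; A=[keg,orb,ingot,jar,tile] B=[rod,hook,mesh,disk,valve] C=[spool,clip]
Tick 3: prefer A, take keg from A; A=[orb,ingot,jar,tile] B=[rod,hook,mesh,disk,valve] C=[spool,clip,keg]
Tick 4: prefer B, take rod from B; A=[orb,ingot,jar,tile] B=[hook,mesh,disk,valve] C=[spool,clip,keg,rod]
Tick 5: prefer A, take orb from A; A=[ingot,jar,tile] B=[hook,mesh,disk,valve] C=[spool,clip,keg,rod,orb]
Tick 6: prefer B, take hook from B; A=[ingot,jar,tile] B=[mesh,disk,valve] C=[spool,clip,keg,rod,orb,hook]

Answer: B hook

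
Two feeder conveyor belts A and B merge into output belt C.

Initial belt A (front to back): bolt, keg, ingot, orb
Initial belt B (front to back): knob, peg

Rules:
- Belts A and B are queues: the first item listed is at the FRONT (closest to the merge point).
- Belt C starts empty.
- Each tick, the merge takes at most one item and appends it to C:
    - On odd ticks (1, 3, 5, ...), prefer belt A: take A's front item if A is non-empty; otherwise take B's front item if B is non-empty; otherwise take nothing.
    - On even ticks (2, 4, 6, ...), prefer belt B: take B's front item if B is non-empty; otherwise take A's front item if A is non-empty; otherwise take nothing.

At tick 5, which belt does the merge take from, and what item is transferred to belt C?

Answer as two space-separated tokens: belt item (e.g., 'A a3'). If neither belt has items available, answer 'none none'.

Answer: A ingot

Derivation:
Tick 1: prefer A, take bolt from A; A=[keg,ingot,orb] B=[knob,peg] C=[bolt]
Tick 2: prefer B, take knob from B; A=[keg,ingot,orb] B=[peg] C=[bolt,knob]
Tick 3: prefer A, take keg from A; A=[ingot,orb] B=[peg] C=[bolt,knob,keg]
Tick 4: prefer B, take peg from B; A=[ingot,orb] B=[-] C=[bolt,knob,keg,peg]
Tick 5: prefer A, take ingot from A; A=[orb] B=[-] C=[bolt,knob,keg,peg,ingot]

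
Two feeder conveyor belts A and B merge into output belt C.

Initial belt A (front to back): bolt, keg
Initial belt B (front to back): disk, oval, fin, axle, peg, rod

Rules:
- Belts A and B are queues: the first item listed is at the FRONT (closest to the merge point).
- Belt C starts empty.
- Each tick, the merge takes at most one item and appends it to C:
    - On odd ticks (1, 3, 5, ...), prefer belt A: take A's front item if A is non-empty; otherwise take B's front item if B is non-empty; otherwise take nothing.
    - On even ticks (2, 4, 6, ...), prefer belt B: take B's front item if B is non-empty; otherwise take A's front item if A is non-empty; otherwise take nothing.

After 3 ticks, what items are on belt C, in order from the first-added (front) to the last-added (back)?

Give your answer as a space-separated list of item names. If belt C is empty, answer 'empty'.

Tick 1: prefer A, take bolt from A; A=[keg] B=[disk,oval,fin,axle,peg,rod] C=[bolt]
Tick 2: prefer B, take disk from B; A=[keg] B=[oval,fin,axle,peg,rod] C=[bolt,disk]
Tick 3: prefer A, take keg from A; A=[-] B=[oval,fin,axle,peg,rod] C=[bolt,disk,keg]

Answer: bolt disk keg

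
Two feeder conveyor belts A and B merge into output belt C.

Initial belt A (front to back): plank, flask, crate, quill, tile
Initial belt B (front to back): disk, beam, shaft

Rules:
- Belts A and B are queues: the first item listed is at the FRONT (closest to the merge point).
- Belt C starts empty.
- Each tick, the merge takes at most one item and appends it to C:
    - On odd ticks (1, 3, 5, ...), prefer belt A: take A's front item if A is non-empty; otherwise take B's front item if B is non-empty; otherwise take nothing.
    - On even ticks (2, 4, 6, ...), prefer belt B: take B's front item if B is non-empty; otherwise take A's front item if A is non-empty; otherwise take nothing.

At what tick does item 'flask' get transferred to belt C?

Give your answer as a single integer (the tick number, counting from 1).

Answer: 3

Derivation:
Tick 1: prefer A, take plank from A; A=[flask,crate,quill,tile] B=[disk,beam,shaft] C=[plank]
Tick 2: prefer B, take disk from B; A=[flask,crate,quill,tile] B=[beam,shaft] C=[plank,disk]
Tick 3: prefer A, take flask from A; A=[crate,quill,tile] B=[beam,shaft] C=[plank,disk,flask]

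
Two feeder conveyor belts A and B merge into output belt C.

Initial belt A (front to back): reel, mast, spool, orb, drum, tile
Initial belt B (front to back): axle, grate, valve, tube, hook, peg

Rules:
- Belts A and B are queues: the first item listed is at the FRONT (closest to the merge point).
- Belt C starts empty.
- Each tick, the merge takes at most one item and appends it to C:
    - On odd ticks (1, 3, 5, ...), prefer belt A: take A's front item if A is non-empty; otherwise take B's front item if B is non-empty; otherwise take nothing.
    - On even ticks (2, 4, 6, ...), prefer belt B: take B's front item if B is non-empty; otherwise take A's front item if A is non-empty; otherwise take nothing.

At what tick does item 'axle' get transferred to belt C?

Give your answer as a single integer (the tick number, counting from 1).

Answer: 2

Derivation:
Tick 1: prefer A, take reel from A; A=[mast,spool,orb,drum,tile] B=[axle,grate,valve,tube,hook,peg] C=[reel]
Tick 2: prefer B, take axle from B; A=[mast,spool,orb,drum,tile] B=[grate,valve,tube,hook,peg] C=[reel,axle]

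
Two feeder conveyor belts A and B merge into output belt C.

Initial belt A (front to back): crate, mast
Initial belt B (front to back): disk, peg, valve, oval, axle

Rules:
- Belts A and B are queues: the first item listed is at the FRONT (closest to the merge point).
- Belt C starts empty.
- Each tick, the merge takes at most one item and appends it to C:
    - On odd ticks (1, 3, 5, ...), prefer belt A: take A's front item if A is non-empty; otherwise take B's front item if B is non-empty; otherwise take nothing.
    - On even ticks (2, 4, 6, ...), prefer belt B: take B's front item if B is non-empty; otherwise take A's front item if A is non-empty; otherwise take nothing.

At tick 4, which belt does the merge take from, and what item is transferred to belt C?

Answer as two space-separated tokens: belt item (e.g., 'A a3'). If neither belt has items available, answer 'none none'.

Tick 1: prefer A, take crate from A; A=[mast] B=[disk,peg,valve,oval,axle] C=[crate]
Tick 2: prefer B, take disk from B; A=[mast] B=[peg,valve,oval,axle] C=[crate,disk]
Tick 3: prefer A, take mast from A; A=[-] B=[peg,valve,oval,axle] C=[crate,disk,mast]
Tick 4: prefer B, take peg from B; A=[-] B=[valve,oval,axle] C=[crate,disk,mast,peg]

Answer: B peg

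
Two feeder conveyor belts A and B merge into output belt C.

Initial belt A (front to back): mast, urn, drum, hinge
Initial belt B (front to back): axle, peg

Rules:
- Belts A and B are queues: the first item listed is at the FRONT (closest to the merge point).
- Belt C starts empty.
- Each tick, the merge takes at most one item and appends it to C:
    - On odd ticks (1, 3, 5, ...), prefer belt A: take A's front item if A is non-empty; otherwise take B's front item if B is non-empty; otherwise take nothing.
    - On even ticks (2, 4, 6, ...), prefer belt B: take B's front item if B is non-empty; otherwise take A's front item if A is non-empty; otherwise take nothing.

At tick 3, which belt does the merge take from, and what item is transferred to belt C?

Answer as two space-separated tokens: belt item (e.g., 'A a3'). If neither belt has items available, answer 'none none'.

Tick 1: prefer A, take mast from A; A=[urn,drum,hinge] B=[axle,peg] C=[mast]
Tick 2: prefer B, take axle from B; A=[urn,drum,hinge] B=[peg] C=[mast,axle]
Tick 3: prefer A, take urn from A; A=[drum,hinge] B=[peg] C=[mast,axle,urn]

Answer: A urn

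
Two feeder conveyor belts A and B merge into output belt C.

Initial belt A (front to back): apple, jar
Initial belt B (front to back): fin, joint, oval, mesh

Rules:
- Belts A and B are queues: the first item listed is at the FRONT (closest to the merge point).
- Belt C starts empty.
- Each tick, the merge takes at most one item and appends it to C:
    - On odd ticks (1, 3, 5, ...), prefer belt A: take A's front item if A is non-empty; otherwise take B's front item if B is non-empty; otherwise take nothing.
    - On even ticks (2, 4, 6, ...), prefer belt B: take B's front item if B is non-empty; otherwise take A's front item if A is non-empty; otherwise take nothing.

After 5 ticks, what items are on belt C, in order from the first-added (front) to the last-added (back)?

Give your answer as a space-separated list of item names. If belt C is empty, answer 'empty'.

Tick 1: prefer A, take apple from A; A=[jar] B=[fin,joint,oval,mesh] C=[apple]
Tick 2: prefer B, take fin from B; A=[jar] B=[joint,oval,mesh] C=[apple,fin]
Tick 3: prefer A, take jar from A; A=[-] B=[joint,oval,mesh] C=[apple,fin,jar]
Tick 4: prefer B, take joint from B; A=[-] B=[oval,mesh] C=[apple,fin,jar,joint]
Tick 5: prefer A, take oval from B; A=[-] B=[mesh] C=[apple,fin,jar,joint,oval]

Answer: apple fin jar joint oval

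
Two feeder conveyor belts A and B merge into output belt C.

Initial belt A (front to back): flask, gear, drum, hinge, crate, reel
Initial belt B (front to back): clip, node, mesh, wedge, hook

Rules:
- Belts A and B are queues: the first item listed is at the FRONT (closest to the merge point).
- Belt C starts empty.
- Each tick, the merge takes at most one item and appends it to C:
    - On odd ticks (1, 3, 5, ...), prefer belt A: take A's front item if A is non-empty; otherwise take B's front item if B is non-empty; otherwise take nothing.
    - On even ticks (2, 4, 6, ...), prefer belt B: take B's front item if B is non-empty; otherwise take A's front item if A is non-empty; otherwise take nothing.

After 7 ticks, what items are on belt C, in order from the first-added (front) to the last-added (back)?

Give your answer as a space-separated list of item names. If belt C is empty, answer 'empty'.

Tick 1: prefer A, take flask from A; A=[gear,drum,hinge,crate,reel] B=[clip,node,mesh,wedge,hook] C=[flask]
Tick 2: prefer B, take clip from B; A=[gear,drum,hinge,crate,reel] B=[node,mesh,wedge,hook] C=[flask,clip]
Tick 3: prefer A, take gear from A; A=[drum,hinge,crate,reel] B=[node,mesh,wedge,hook] C=[flask,clip,gear]
Tick 4: prefer B, take node from B; A=[drum,hinge,crate,reel] B=[mesh,wedge,hook] C=[flask,clip,gear,node]
Tick 5: prefer A, take drum from A; A=[hinge,crate,reel] B=[mesh,wedge,hook] C=[flask,clip,gear,node,drum]
Tick 6: prefer B, take mesh from B; A=[hinge,crate,reel] B=[wedge,hook] C=[flask,clip,gear,node,drum,mesh]
Tick 7: prefer A, take hinge from A; A=[crate,reel] B=[wedge,hook] C=[flask,clip,gear,node,drum,mesh,hinge]

Answer: flask clip gear node drum mesh hinge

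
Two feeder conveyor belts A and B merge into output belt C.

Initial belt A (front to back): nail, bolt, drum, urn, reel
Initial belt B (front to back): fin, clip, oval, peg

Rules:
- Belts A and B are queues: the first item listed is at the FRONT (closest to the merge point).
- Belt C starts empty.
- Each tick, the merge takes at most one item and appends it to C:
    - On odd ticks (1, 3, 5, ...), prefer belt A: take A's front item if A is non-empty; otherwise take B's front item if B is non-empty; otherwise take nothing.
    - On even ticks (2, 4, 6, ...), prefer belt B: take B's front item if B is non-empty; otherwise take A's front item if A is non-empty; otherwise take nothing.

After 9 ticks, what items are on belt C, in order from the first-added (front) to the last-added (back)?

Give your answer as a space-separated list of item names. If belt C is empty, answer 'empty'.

Tick 1: prefer A, take nail from A; A=[bolt,drum,urn,reel] B=[fin,clip,oval,peg] C=[nail]
Tick 2: prefer B, take fin from B; A=[bolt,drum,urn,reel] B=[clip,oval,peg] C=[nail,fin]
Tick 3: prefer A, take bolt from A; A=[drum,urn,reel] B=[clip,oval,peg] C=[nail,fin,bolt]
Tick 4: prefer B, take clip from B; A=[drum,urn,reel] B=[oval,peg] C=[nail,fin,bolt,clip]
Tick 5: prefer A, take drum from A; A=[urn,reel] B=[oval,peg] C=[nail,fin,bolt,clip,drum]
Tick 6: prefer B, take oval from B; A=[urn,reel] B=[peg] C=[nail,fin,bolt,clip,drum,oval]
Tick 7: prefer A, take urn from A; A=[reel] B=[peg] C=[nail,fin,bolt,clip,drum,oval,urn]
Tick 8: prefer B, take peg from B; A=[reel] B=[-] C=[nail,fin,bolt,clip,drum,oval,urn,peg]
Tick 9: prefer A, take reel from A; A=[-] B=[-] C=[nail,fin,bolt,clip,drum,oval,urn,peg,reel]

Answer: nail fin bolt clip drum oval urn peg reel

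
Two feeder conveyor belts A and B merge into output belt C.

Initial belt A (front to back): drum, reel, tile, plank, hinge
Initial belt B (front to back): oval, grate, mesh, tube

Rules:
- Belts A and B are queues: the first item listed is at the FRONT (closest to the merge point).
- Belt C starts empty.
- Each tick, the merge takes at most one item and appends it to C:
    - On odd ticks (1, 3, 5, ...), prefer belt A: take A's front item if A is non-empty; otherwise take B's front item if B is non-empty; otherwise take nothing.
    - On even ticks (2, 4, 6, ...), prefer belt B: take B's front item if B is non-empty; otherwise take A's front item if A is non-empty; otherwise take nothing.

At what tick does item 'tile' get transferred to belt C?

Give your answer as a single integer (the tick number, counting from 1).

Tick 1: prefer A, take drum from A; A=[reel,tile,plank,hinge] B=[oval,grate,mesh,tube] C=[drum]
Tick 2: prefer B, take oval from B; A=[reel,tile,plank,hinge] B=[grate,mesh,tube] C=[drum,oval]
Tick 3: prefer A, take reel from A; A=[tile,plank,hinge] B=[grate,mesh,tube] C=[drum,oval,reel]
Tick 4: prefer B, take grate from B; A=[tile,plank,hinge] B=[mesh,tube] C=[drum,oval,reel,grate]
Tick 5: prefer A, take tile from A; A=[plank,hinge] B=[mesh,tube] C=[drum,oval,reel,grate,tile]

Answer: 5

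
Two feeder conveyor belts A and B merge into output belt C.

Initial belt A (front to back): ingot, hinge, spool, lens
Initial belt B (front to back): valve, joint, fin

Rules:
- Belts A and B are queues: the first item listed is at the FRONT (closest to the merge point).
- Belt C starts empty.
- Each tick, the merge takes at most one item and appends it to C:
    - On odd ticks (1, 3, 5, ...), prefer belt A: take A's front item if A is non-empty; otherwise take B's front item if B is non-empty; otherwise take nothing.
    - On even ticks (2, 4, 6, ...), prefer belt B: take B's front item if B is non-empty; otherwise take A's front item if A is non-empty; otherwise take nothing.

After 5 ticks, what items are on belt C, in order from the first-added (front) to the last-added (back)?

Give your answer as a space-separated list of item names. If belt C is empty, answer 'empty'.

Answer: ingot valve hinge joint spool

Derivation:
Tick 1: prefer A, take ingot from A; A=[hinge,spool,lens] B=[valve,joint,fin] C=[ingot]
Tick 2: prefer B, take valve from B; A=[hinge,spool,lens] B=[joint,fin] C=[ingot,valve]
Tick 3: prefer A, take hinge from A; A=[spool,lens] B=[joint,fin] C=[ingot,valve,hinge]
Tick 4: prefer B, take joint from B; A=[spool,lens] B=[fin] C=[ingot,valve,hinge,joint]
Tick 5: prefer A, take spool from A; A=[lens] B=[fin] C=[ingot,valve,hinge,joint,spool]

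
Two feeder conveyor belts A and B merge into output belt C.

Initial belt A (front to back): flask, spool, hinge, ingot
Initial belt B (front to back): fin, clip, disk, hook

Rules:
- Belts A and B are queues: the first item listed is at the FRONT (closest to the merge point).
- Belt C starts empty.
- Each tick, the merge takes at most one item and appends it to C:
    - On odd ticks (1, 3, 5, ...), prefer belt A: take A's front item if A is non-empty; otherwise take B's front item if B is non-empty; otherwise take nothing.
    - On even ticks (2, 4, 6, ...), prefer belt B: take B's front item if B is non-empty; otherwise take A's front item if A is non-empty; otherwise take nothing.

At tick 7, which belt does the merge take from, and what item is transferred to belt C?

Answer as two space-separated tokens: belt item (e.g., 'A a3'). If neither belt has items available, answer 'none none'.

Tick 1: prefer A, take flask from A; A=[spool,hinge,ingot] B=[fin,clip,disk,hook] C=[flask]
Tick 2: prefer B, take fin from B; A=[spool,hinge,ingot] B=[clip,disk,hook] C=[flask,fin]
Tick 3: prefer A, take spool from A; A=[hinge,ingot] B=[clip,disk,hook] C=[flask,fin,spool]
Tick 4: prefer B, take clip from B; A=[hinge,ingot] B=[disk,hook] C=[flask,fin,spool,clip]
Tick 5: prefer A, take hinge from A; A=[ingot] B=[disk,hook] C=[flask,fin,spool,clip,hinge]
Tick 6: prefer B, take disk from B; A=[ingot] B=[hook] C=[flask,fin,spool,clip,hinge,disk]
Tick 7: prefer A, take ingot from A; A=[-] B=[hook] C=[flask,fin,spool,clip,hinge,disk,ingot]

Answer: A ingot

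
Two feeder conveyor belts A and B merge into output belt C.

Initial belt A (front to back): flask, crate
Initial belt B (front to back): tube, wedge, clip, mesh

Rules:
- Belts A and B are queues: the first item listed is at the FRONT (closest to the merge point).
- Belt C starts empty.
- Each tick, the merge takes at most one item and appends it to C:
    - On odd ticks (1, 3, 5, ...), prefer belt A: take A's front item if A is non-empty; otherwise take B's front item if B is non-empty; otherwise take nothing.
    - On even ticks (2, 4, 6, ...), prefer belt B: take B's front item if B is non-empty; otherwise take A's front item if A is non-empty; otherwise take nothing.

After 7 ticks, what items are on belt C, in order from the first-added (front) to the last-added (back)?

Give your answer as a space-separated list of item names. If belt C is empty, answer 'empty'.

Tick 1: prefer A, take flask from A; A=[crate] B=[tube,wedge,clip,mesh] C=[flask]
Tick 2: prefer B, take tube from B; A=[crate] B=[wedge,clip,mesh] C=[flask,tube]
Tick 3: prefer A, take crate from A; A=[-] B=[wedge,clip,mesh] C=[flask,tube,crate]
Tick 4: prefer B, take wedge from B; A=[-] B=[clip,mesh] C=[flask,tube,crate,wedge]
Tick 5: prefer A, take clip from B; A=[-] B=[mesh] C=[flask,tube,crate,wedge,clip]
Tick 6: prefer B, take mesh from B; A=[-] B=[-] C=[flask,tube,crate,wedge,clip,mesh]
Tick 7: prefer A, both empty, nothing taken; A=[-] B=[-] C=[flask,tube,crate,wedge,clip,mesh]

Answer: flask tube crate wedge clip mesh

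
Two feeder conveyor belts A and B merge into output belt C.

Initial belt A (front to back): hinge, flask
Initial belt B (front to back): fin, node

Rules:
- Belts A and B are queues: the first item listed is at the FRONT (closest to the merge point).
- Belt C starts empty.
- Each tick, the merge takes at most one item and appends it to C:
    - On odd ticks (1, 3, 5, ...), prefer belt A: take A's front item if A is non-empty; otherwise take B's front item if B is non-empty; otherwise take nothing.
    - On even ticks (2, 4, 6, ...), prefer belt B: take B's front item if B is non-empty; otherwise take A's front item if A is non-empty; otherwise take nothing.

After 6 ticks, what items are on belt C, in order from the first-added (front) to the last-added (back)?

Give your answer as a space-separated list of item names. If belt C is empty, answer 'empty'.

Tick 1: prefer A, take hinge from A; A=[flask] B=[fin,node] C=[hinge]
Tick 2: prefer B, take fin from B; A=[flask] B=[node] C=[hinge,fin]
Tick 3: prefer A, take flask from A; A=[-] B=[node] C=[hinge,fin,flask]
Tick 4: prefer B, take node from B; A=[-] B=[-] C=[hinge,fin,flask,node]
Tick 5: prefer A, both empty, nothing taken; A=[-] B=[-] C=[hinge,fin,flask,node]
Tick 6: prefer B, both empty, nothing taken; A=[-] B=[-] C=[hinge,fin,flask,node]

Answer: hinge fin flask node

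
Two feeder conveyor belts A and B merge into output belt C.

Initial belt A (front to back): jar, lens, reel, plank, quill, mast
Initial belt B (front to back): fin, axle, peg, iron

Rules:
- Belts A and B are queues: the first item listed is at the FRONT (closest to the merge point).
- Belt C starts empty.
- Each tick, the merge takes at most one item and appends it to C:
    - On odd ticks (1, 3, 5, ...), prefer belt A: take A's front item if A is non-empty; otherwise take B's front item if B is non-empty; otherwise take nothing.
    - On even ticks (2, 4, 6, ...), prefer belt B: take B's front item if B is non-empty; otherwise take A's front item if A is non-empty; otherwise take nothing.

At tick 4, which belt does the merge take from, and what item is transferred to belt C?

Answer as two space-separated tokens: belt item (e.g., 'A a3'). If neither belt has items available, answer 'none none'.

Tick 1: prefer A, take jar from A; A=[lens,reel,plank,quill,mast] B=[fin,axle,peg,iron] C=[jar]
Tick 2: prefer B, take fin from B; A=[lens,reel,plank,quill,mast] B=[axle,peg,iron] C=[jar,fin]
Tick 3: prefer A, take lens from A; A=[reel,plank,quill,mast] B=[axle,peg,iron] C=[jar,fin,lens]
Tick 4: prefer B, take axle from B; A=[reel,plank,quill,mast] B=[peg,iron] C=[jar,fin,lens,axle]

Answer: B axle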